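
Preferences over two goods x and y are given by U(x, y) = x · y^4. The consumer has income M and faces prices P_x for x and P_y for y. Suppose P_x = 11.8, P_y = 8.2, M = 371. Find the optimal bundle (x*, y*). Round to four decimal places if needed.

x* = 6.2881, y* = 36.1951

MU_x/MU_y = (y)/(4·x); tangency sets this equal to P_x/P_y.
Rearranging, P_y·y = 4·P_x·x. Substituting into the budget gives P_x·x·(1 + 4) = M.
Demand: x*(P_x,P_y,M) = 0.2·M/P_x and y* = 0.8·M/P_y.
At P_x=11.8, P_y=8.2, M=371: x* = 0.2·371/11.8 = 6.2881, y* = 36.1951.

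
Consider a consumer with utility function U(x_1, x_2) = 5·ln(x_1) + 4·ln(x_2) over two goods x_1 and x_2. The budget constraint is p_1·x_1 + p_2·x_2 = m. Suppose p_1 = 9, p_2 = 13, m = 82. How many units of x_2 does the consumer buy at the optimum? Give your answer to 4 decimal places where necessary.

Tangency: MRS = (5/4)·x_2/x_1 = p_1/p_2.
So 5·p_2·x_2 = 4·p_1·x_1; combined with the budget, a share 5/9 of income goes to x_1.
Demand: x_1*(p_1,p_2,m) = 5/9·m/p_1 and x_2* = 4/9·m/p_2.
At p_1=9, p_2=13, m=82: x_2* = 4/9·82/13 = 2.8034.

x_2* = 2.8034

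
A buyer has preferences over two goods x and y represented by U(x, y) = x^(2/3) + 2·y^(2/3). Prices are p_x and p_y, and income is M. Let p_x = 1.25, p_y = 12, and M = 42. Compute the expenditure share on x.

MRS = MU_x/MU_y = (1/2)·(y/x)^(1/3). Set equal to p_x/p_y.
Hence y/x = (2·p_x/p_y)^(1/(1/3)), i.e. raised to the 3 power.
Substitute y = (y/x)·x into the budget: x* = M/(p_x + p_y·(y/x)).
Numerically y/x = 0.009042, so x* = 42/(1.25 + 12·0.009042) = 30.9163 and y* = 0.009042·30.9163 = 0.2796.
Expenditure on x: 1.25·30.9163 = 38.6454; share = 0.9201.

share on x = 0.9201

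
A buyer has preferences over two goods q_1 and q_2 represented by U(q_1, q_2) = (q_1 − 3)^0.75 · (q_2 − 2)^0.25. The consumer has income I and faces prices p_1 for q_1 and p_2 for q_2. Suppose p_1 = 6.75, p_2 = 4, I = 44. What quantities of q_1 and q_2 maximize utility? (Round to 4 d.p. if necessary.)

Let q_1' = q_1−3, q_2' = q_2−2. MRS = 3·q_2'/q_1' = p_1/p_2.
Substituting into the budget: q_1* = 3 + 0.75·(I − 3·p_1 − 2·p_2)/p_1, and q_2* = 2 + 0.25·(…)/p_2.
Discretionary income = 44 − 3·6.75 − 2·4 = 15.75; q_1* = 3 + 0.75·15.75/6.75 = 4.75; q_2* = 2 + 0.25·15.75/4 = 2.9844.

q_1* = 4.75, q_2* = 2.9844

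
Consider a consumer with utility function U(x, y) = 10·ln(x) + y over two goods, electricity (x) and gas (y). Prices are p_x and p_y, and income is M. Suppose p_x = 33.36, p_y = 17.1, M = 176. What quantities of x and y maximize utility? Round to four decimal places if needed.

Set MRS = p_x/p_y: (10/x)/1 = p_x/p_y.
So x*(p_x,p_y) = 10·p_y/p_x, independent of income; and y* = (M − 10·p_y)/p_y.
At the given prices: x* = 10·17.1/33.36 = 5.1259, and y* = 0.2924.

x* = 5.1259, y* = 0.2924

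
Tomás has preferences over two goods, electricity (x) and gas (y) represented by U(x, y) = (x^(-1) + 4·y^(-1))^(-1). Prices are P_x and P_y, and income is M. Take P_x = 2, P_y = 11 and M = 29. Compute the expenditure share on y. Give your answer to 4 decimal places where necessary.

With the ratio pinned down, the budget gives x* = M/(P_x + P_y·(y/x)) and y* = (y/x)·x*.
Numerically y/x = 0.852803, so x* = 29/(2 + 11·0.852803) = 2.5481 and y* = 0.852803·2.5481 = 2.1731.
Expenditure on y: 11·2.1731 = 23.9037; share = 0.8243.

share on y = 0.8243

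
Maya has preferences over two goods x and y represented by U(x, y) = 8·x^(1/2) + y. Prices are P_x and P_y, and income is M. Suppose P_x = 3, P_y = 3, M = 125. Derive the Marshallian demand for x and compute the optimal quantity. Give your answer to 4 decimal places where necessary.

Utility is quasi-linear in y; the FOC for x is 4/√x = P_x/P_y.
Thus x* = (4·P_y/P_x)² — independent of M — with the rest of income spent on y.
Plugging in: x* = (4·3/3)² = 16.

x* = 16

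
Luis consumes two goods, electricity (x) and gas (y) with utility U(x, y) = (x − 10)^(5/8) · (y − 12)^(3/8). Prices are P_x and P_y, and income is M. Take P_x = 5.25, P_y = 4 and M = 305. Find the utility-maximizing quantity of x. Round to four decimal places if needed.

This is Cobb-Douglas in (x−10, y−12): tangency gives 0.625·P_y·(y−12) = 0.375·P_x·(x−10).
After buying the subsistence bundle (10, 12), a share 0.625 of the remaining income goes to x: x* = 10 + 0.625·(M − 10P_x − 12P_y)/P_x.
Discretionary income = 305 − 10·5.25 − 12·4 = 204.5; x* = 10 + 0.625·204.5/5.25 = 34.3452.

x* = 34.3452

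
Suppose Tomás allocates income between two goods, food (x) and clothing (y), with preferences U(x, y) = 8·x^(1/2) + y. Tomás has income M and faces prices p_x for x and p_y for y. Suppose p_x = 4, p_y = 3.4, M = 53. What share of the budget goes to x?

share on x = 0.8725

Solve: √x = 4·p_y/p_x, so x*(p_x,p_y) = (4·p_y/p_x)², and y* = (M − p_x·x*)/p_y.
Plugging in: x* = (4·3.4/4)² = 11.56, y* = 1.9882.
Expenditure on x: 4·11.56 = 46.24; share = 0.8725.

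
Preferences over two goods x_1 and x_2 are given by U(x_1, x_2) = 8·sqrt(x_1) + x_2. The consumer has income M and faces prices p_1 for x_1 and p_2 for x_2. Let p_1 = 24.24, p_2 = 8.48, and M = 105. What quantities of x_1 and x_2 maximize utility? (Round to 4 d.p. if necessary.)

Set MRS = p_1/p_2: 4·x_1^(−1/2) = p_1/p_2.
Thus x_1* = (4·p_2/p_1)² — independent of M — with the rest of income spent on x_2.
Plugging in: x_1* = (4·8.48/24.24)² = 1.9582, x_2* = 6.7847.

x_1* = 1.9582, x_2* = 6.7847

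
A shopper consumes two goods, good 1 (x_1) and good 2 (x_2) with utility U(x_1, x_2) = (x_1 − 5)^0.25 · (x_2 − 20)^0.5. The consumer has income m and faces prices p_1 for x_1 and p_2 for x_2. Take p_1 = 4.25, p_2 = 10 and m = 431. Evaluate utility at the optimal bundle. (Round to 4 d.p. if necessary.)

Substituting into the budget: x_1* = 5 + 1/3·(m − 5·p_1 − 20·p_2)/p_1, and x_2* = 20 + 2/3·(…)/p_2.
Discretionary income = 431 − 5·4.25 − 20·10 = 209.75; x_1* = 5 + 1/3·209.75/4.25 = 21.451; x_2* = 20 + 2/3·209.75/10 = 33.9833.
Utility at the optimum: U(21.451, 33.9833) = 7.531.

V = 7.531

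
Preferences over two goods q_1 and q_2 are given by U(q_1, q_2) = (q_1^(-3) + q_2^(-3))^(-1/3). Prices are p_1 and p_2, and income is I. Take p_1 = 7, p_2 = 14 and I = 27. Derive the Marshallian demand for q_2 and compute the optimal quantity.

MU_q_1 ∝ q_1^(-4), MU_q_2 ∝ q_2^(-4), so MRS = (q_2/q_1)^(4) = p_1/p_2.
Hence q_2/q_1 = (p_1/p_2)^(1/(4)), i.e. raised to the 0.25 power.
With the ratio pinned down, the budget gives q_1* = I/(p_1 + p_2·(q_2/q_1)) and q_2* = (q_2/q_1)·q_1*.
Numerically q_2/q_1 = 0.840896, so q_1* = 27/(7 + 14·0.840896) = 1.4383 and q_2* = 0.840896·1.4383 = 1.2094.

q_2* = 1.2094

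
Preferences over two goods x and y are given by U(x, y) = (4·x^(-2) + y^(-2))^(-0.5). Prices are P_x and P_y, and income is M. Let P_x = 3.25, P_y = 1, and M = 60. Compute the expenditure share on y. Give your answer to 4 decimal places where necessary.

share on y = 0.2231

With the ratio pinned down, the budget gives x* = M/(P_x + P_y·(y/x)) and y* = (y/x)·x*.
Numerically y/x = 0.933128, so x* = 60/(3.25 + 1·0.933128) = 14.3433 and y* = 0.933128·14.3433 = 13.3842.
Expenditure on y: 1·13.3842 = 13.3842; share = 0.2231.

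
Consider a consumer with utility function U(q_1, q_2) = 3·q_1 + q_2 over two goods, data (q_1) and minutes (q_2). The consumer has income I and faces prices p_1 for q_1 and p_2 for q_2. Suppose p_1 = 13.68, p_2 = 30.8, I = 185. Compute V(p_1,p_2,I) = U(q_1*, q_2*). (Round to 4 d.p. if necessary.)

V = 40.5702

Perfect substitutes: compare marginal utility per dollar. 3/p_1 vs 1/p_2 → 0.2193 vs 0.0325.
q_1 gives more utility per dollar, so spend all income on q_1: q_1* = I/p_1, q_2* = 0.
Numerically: q_1* = 13.5234, q_2* = 0.
Utility at the optimum: U(13.5234, 0) = 40.5702.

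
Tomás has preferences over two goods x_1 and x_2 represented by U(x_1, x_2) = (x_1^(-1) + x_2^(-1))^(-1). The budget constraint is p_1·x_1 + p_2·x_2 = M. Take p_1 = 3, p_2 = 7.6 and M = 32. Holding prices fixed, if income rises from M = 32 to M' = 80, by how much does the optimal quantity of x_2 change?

Δx_2* = 3.8788

MU_x_1 ∝ x_1^(-2), MU_x_2 ∝ x_2^(-2), so MRS = (x_2/x_1)^(2) = p_1/p_2.
Hence x_2/x_1 = (p_1/p_2)^(1/(2)), i.e. raised to the 0.5 power.
With the ratio pinned down, the budget gives x_1* = M/(p_1 + p_2·(x_2/x_1)) and x_2* = (x_2/x_1)·x_1*.
Numerically x_2/x_1 = 0.628281, so x_1* = 32/(3 + 7.6·0.628281) = 4.1158 and x_2* = 0.628281·4.1158 = 2.5859.
At M' = 80: x_2* = 6.4647. Change: 6.4647 − 2.5859 = 3.8788.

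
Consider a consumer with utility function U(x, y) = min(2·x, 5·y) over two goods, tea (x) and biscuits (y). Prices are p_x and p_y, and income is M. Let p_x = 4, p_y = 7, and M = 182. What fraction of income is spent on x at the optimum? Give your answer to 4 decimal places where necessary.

share on x = 0.5882

With perfect complements, no substitution: consume in ratio x:y = 5:2.
Budget: p_x·x + p_y·(2/5)·x = M, so (5·p_x + 2·p_y)·x = 5·M.
Demand: x*(p_x,p_y,M) = 5·M/(5·p_x + 2·p_y), y* = 2·M/(5·p_x + 2·p_y).
Here 5·4 + 2·7 = 34, giving x* = 26.7647 and y* = 10.7059.
Expenditure on x: 4·26.7647 = 107.0588; share = 0.5882.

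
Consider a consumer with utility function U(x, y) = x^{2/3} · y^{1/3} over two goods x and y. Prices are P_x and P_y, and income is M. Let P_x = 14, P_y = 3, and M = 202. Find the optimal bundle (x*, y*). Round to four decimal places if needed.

x* = 9.619, y* = 22.4444

The MRS is 2·y/x. Set MRS = P_x/P_y.
So 2/3·P_y·y = 1/3·P_x·x; combined with the budget, a share 2/3 of income goes to x.
Demand: x*(P_x,P_y,M) = 2/3·M/P_x and y* = 1/3·M/P_y.
At P_x=14, P_y=3, M=202: x* = 2/3·202/14 = 9.619, y* = 22.4444.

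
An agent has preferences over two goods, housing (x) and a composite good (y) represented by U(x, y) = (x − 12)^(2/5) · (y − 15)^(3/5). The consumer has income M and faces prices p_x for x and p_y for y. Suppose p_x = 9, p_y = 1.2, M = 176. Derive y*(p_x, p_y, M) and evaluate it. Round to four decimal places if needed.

After buying the subsistence bundle (12, 15), a share 0.4 of the remaining income goes to x: x* = 12 + 0.4·(M − 12p_x − 15p_y)/p_x.
Discretionary income = 176 − 12·9 − 15·1.2 = 50; y* = 15 + 0.6·50/1.2 = 40.

y* = 40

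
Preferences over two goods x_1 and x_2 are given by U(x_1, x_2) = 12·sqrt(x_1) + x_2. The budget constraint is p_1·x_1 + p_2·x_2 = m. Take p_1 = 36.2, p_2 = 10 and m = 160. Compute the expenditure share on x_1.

MU_x_1 = 6/√x_1, MU_x_2 = 1. Tangency: 6/√x_1 = p_1/p_2.
Thus x_1* = (6·p_2/p_1)² — independent of m — with the rest of income spent on x_2.
Plugging in: x_1* = (6·10/36.2)² = 2.7472, x_2* = 6.0552.
Expenditure on x_1: 36.2·2.7472 = 99.4475; share = 0.6215.

share on x_1 = 0.6215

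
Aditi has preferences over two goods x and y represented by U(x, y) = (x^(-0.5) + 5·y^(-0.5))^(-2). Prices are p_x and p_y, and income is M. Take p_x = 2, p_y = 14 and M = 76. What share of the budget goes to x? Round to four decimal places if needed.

From the CES first-order condition, (1/5)·(y/x)^(1.5) = p_x/p_y.
Solve for the ratio: y/x = [5·p_x/p_y]^(2/3).
Substitute y = (y/x)·x into the budget: x* = M/(p_x + p_y·(y/x)).
Numerically y/x = 0.799064, so x* = 76/(2 + 14·0.799064) = 5.7633 and y* = 0.799064·5.7633 = 4.6052.
Expenditure on x: 2·5.7633 = 11.5266; share = 0.1517.

share on x = 0.1517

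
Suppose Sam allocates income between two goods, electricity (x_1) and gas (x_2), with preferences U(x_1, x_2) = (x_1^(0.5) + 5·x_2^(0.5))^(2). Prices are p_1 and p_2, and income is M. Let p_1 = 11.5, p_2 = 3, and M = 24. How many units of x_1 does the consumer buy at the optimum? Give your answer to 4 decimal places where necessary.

Numerically x_2/x_1 = 367.361111, so x_1* = 24/(11.5 + 3·367.361111) = 0.0216.

x_1* = 0.0216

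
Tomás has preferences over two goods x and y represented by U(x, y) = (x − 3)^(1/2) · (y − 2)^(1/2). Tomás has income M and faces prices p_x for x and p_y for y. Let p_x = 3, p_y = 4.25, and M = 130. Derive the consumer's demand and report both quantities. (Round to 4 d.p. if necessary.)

MRS = (y−2)/(x−3). Tangency with p_x/p_y gives y−2 = (p_x/p_y)·(x−3).
Substituting into the budget: x* = 3 + 0.5·(M − 3·p_x − 2·p_y)/p_x, and y* = 2 + 0.5·(…)/p_y.
Discretionary income = 130 − 3·3 − 2·4.25 = 112.5; x* = 3 + 0.5·112.5/3 = 21.75; y* = 2 + 0.5·112.5/4.25 = 15.2353.

x* = 21.75, y* = 15.2353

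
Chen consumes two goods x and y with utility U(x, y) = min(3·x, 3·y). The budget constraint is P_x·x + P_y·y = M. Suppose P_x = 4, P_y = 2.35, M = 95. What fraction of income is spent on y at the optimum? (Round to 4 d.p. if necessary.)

With perfect complements, no substitution: consume in ratio x:y = 3:3.
Budget: P_x·x + P_y·x = M, so (3·P_x + 3·P_y)·x = 3·M.
Demand: x*(P_x,P_y,M) = 3·M/(3·P_x + 3·P_y), y* = 3·M/(3·P_x + 3·P_y).
Here 3·4 + 3·2.35 = 19.05, giving x* = 14.9606 and y* = 14.9606.
Expenditure on y: 2.35·14.9606 = 35.1575; share = 0.3701.

share on y = 0.3701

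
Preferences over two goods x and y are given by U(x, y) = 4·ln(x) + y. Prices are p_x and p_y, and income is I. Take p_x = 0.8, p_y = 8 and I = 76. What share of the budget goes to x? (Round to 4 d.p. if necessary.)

share on x = 0.4211

Set MRS = p_x/p_y: (4/x)/1 = p_x/p_y.
So x*(p_x,p_y) = 4·p_y/p_x, independent of income; and y* = (I − 4·p_y)/p_y.
At the given prices: x* = 4·8/0.8 = 40, and y* = 5.5.
Expenditure on x: 0.8·40 = 32; share = 0.4211.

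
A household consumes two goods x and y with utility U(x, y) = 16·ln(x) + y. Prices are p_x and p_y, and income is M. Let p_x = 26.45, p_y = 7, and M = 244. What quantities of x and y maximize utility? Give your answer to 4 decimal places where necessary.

At the given prices: x* = 16·7/26.45 = 4.2344, and y* = 18.8571.

x* = 4.2344, y* = 18.8571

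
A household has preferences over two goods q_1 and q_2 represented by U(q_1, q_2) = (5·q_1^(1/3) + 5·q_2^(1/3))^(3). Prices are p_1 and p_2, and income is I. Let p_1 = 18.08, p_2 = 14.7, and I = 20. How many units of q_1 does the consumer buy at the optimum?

MU_q_1 ∝ 5·q_1^(-2/3), MU_q_2 ∝ 5·q_2^(-2/3), so MRS = (q_2/q_1)^(2/3) = p_1/p_2.
Hence q_2/q_1 = (p_1/p_2)^(1/(2/3)), i.e. raised to the 1.5 power.
With the ratio pinned down, the budget gives q_1* = I/(p_1 + p_2·(q_2/q_1)) and q_2* = (q_2/q_1)·q_1*.
Numerically q_2/q_1 = 1.364023, so q_1* = 20/(18.08 + 14.7·1.364023) = 0.5245.

q_1* = 0.5245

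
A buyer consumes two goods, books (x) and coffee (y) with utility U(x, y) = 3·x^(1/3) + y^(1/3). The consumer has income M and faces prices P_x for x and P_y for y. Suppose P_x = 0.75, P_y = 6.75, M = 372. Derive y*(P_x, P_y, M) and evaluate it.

MU_x ∝ 3·x^(-2/3), MU_y ∝ y^(-2/3), so MRS = 3·(y/x)^(2/3) = P_x/P_y.
Solve for the ratio: y/x = [(1/3)·P_x/P_y]^(1.5).
Substitute y = (y/x)·x into the budget: x* = M/(P_x + P_y·(y/x)).
Numerically y/x = 0.007128, so x* = 372/(0.75 + 6.75·0.007128) = 466.0997 and y* = 0.007128·466.0997 = 3.3223.

y* = 3.3223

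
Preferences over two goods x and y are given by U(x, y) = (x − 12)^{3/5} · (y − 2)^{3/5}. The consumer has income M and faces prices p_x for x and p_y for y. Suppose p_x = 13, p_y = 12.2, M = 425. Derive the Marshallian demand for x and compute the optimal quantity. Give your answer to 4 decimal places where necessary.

x* = 21.4077

This is Cobb-Douglas in (x−12, y−2): tangency gives 0.6·p_y·(y−2) = 0.6·p_x·(x−12).
After buying the subsistence bundle (12, 2), a share 0.5 of the remaining income goes to x: x* = 12 + 0.5·(M − 12p_x − 2p_y)/p_x.
Discretionary income = 425 − 12·13 − 2·12.2 = 244.6; x* = 12 + 0.5·244.6/13 = 21.4077.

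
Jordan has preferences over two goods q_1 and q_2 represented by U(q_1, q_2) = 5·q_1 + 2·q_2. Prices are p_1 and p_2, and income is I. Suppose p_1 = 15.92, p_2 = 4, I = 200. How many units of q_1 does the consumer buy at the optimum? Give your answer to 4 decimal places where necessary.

q_1* = 0

Perfect substitutes: compare marginal utility per dollar. 5/p_1 vs 2/p_2 → 0.3141 vs 0.5.
q_2 gives more utility per dollar, so spend all income on q_2: q_2* = I/p_2, q_1* = 0.
Numerically: q_1* = 0, q_2* = 50.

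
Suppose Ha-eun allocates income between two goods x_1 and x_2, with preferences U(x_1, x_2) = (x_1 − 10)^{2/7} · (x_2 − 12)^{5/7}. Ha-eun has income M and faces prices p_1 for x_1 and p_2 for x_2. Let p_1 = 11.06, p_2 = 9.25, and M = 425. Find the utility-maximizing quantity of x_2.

This is Cobb-Douglas in (x_1−10, x_2−12): tangency gives 2/7·p_2·(x_2−12) = 5/7·p_1·(x_1−10).
Substituting into the budget: x_1* = 10 + 2/7·(M − 10·p_1 − 12·p_2)/p_1, and x_2* = 12 + 5/7·(…)/p_2.
Discretionary income = 425 − 10·11.06 − 12·9.25 = 203.4; x_2* = 12 + 5/7·203.4/9.25 = 27.7066.

x_2* = 27.7066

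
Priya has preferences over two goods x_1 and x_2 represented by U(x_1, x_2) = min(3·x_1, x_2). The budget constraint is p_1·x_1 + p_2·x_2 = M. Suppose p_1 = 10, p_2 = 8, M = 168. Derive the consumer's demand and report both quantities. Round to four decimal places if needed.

x_1* = 4.9412, x_2* = 14.8235

Leontief preferences: the optimum is at the kink where x_1/1 = x_2/3, i.e. x_2 = 3·x_1.
Budget: p_1·x_1 + p_2·3·x_1 = M, so (p_1 + 3·p_2)·x_1 = M.
Demand: x_1*(p_1,p_2,M) = M/(p_1 + 3·p_2), x_2* = 3·M/(p_1 + 3·p_2).
Here 10 + 3·8 = 34, giving x_1* = 4.9412 and x_2* = 14.8235.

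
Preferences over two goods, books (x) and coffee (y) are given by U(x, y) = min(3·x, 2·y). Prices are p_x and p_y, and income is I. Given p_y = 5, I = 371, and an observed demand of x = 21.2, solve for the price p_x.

p_x = 10

Leontief preferences: the optimum is at the kink where x/2 = y/3, i.e. y = (3/2)·x.
Budget: p_x·x + p_y·(3/2)·x = I, so (2·p_x + 3·p_y)·x = 2·I.
Demand: x*(p_x,p_y,I) = 2·I/(2·p_x + 3·p_y), y* = 3·I/(2·p_x + 3·p_y).
Set x* = 21.2 in the demand function and solve for p_x: p_x = 10.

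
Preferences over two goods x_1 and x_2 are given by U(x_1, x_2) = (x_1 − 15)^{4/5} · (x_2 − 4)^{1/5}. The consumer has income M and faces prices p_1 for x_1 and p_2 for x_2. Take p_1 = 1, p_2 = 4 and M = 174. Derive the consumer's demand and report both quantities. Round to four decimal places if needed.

x_1* = 129.4, x_2* = 11.15

Substituting into the budget: x_1* = 15 + 0.8·(M − 15·p_1 − 4·p_2)/p_1, and x_2* = 4 + 0.2·(…)/p_2.
Discretionary income = 174 − 15·1 − 4·4 = 143; x_1* = 15 + 0.8·143/1 = 129.4; x_2* = 4 + 0.2·143/4 = 11.15.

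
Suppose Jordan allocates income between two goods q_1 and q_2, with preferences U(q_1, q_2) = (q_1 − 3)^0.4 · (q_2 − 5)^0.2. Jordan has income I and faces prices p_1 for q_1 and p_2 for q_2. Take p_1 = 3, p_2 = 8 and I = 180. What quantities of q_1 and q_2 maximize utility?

q_1* = 32.1111, q_2* = 10.4583

MRS = 2·(q_2−5)/(q_1−3). Tangency with p_1/p_2 gives q_2−5 = (1/2)·(p_1/p_2)·(q_1−3).
After buying the subsistence bundle (3, 5), a share 2/3 of the remaining income goes to q_1: q_1* = 3 + 2/3·(I − 3p_1 − 5p_2)/p_1.
Discretionary income = 180 − 3·3 − 5·8 = 131; q_1* = 3 + 2/3·131/3 = 32.1111; q_2* = 5 + 1/3·131/8 = 10.4583.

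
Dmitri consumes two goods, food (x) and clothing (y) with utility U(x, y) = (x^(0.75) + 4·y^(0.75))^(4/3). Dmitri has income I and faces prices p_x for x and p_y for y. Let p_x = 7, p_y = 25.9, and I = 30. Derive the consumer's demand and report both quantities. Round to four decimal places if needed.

MRS = MU_x/MU_y = (1/4)·(y/x)^(0.25). Set equal to p_x/p_y.
Solve for the ratio: y/x = [4·p_x/p_y]^(4).
Substitute y = (y/x)·x into the budget: x* = I/(p_x + p_y·(y/x)).
Numerically y/x = 1.365945, so x* = 30/(7 + 25.9·1.365945) = 0.7079 and y* = 1.365945·0.7079 = 0.967.

x* = 0.7079, y* = 0.967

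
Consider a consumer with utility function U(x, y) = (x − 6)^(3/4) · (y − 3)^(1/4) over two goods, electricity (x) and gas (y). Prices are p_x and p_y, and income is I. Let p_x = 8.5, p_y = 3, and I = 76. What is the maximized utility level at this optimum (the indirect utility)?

V = 1.3917

Discretionary income = 76 − 6·8.5 − 3·3 = 16; x* = 6 + 0.75·16/8.5 = 7.4118; y* = 3 + 0.25·16/3 = 4.3333.
Utility at the optimum: U(7.4118, 4.3333) = 1.3917.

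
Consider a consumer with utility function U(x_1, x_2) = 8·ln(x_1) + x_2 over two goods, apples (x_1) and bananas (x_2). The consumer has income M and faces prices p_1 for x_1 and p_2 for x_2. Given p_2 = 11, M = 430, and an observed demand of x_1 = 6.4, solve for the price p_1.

Set MRS = p_1/p_2: (8/x_1)/1 = p_1/p_2.
So x_1*(p_1,p_2) = 8·p_2/p_1, independent of income; and x_2* = (M − 8·p_2)/p_2.
Set x_1* = 6.4 in the demand function and solve for p_1: p_1 = 13.75.

p_1 = 13.75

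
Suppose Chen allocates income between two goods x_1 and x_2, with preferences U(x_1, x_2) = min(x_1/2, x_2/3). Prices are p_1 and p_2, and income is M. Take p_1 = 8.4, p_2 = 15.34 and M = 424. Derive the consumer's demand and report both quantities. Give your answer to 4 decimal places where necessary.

x_1* = 13.4989, x_2* = 20.2483

Leontief preferences: the optimum is at the kink where x_1/2 = x_2/3, i.e. x_2 = (3/2)·x_1.
Budget: p_1·x_1 + p_2·(3/2)·x_1 = M, so (2·p_1 + 3·p_2)·x_1 = 2·M.
Demand: x_1*(p_1,p_2,M) = 2·M/(2·p_1 + 3·p_2), x_2* = 3·M/(2·p_1 + 3·p_2).
Here 2·8.4 + 3·15.34 = 62.82, giving x_1* = 13.4989 and x_2* = 20.2483.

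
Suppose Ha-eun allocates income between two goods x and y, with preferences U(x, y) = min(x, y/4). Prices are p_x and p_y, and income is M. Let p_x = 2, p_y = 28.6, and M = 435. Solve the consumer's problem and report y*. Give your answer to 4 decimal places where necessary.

y* = 14.9485

With perfect complements, no substitution: consume in ratio x:y = 1:4.
Budget: p_x·x + p_y·4·x = M, so (p_x + 4·p_y)·x = M.
Demand: x*(p_x,p_y,M) = M/(p_x + 4·p_y), y* = 4·M/(p_x + 4·p_y).
Here 2 + 4·28.6 = 116.4, giving y* = 14.9485.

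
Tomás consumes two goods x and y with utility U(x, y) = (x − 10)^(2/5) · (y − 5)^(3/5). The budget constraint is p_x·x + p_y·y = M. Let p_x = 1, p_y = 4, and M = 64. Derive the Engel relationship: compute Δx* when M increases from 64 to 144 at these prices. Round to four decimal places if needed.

Δx* = 32

Let x' = x−10, y' = y−5. MRS = (2/3)·y'/x' = p_x/p_y.
After buying the subsistence bundle (10, 5), a share 0.4 of the remaining income goes to x: x* = 10 + 0.4·(M − 10p_x − 5p_y)/p_x.
Discretionary income = 64 − 10·1 − 5·4 = 34; x* = 10 + 0.4·34/1 = 23.6.
At M' = 144: x* = 55.6. Change: 55.6 − 23.6 = 32.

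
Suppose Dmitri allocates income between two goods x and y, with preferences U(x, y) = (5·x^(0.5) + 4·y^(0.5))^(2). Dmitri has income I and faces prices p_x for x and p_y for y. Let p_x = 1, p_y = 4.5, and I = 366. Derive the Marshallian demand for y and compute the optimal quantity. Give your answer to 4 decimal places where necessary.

MRS = MU_x/MU_y = (5/4)·(y/x)^(0.5). Set equal to p_x/p_y.
Solve for the ratio: y/x = [(4/5)·p_x/p_y]^(2).
With the ratio pinned down, the budget gives x* = I/(p_x + p_y·(y/x)) and y* = (y/x)·x*.
Numerically y/x = 0.031605, so x* = 366/(1 + 4.5·0.031605) = 320.428 and y* = 0.031605·320.428 = 10.1271.

y* = 10.1271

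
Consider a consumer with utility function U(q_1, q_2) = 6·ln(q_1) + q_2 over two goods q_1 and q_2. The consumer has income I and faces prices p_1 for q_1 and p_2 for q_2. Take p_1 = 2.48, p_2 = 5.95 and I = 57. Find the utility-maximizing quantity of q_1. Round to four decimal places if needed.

Set MRS = p_1/p_2: (6/q_1)/1 = p_1/p_2.
So q_1*(p_1,p_2) = 6·p_2/p_1, independent of income; and q_2* = (I − 6·p_2)/p_2.
At the given prices: q_1* = 6·5.95/2.48 = 14.3952.

q_1* = 14.3952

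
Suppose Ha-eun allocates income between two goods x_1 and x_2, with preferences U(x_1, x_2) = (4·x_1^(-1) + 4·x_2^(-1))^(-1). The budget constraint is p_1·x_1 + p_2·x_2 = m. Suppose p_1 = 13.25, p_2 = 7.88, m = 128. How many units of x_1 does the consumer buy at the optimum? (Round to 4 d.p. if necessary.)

MU_x_1 ∝ 4·x_1^(-2), MU_x_2 ∝ 4·x_2^(-2), so MRS = (x_2/x_1)^(2) = p_1/p_2.
Hence x_2/x_1 = (p_1/p_2)^(1/(2)), i.e. raised to the 0.5 power.
With the ratio pinned down, the budget gives x_1* = m/(p_1 + p_2·(x_2/x_1)) and x_2* = (x_2/x_1)·x_1*.
Numerically x_2/x_1 = 1.296716, so x_1* = 128/(13.25 + 7.88·1.296716) = 5.4542.

x_1* = 5.4542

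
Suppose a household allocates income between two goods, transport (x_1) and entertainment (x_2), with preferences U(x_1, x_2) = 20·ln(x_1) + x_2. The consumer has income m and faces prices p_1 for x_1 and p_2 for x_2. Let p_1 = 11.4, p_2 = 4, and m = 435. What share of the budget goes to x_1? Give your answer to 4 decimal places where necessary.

Set MRS = p_1/p_2: (20/x_1)/1 = p_1/p_2.
So x_1*(p_1,p_2) = 20·p_2/p_1, independent of income; and x_2* = (m − 20·p_2)/p_2.
At the given prices: x_1* = 20·4/11.4 = 7.0175, and x_2* = 88.75.
Expenditure on x_1: 11.4·7.0175 = 80; share = 0.1839.

share on x_1 = 0.1839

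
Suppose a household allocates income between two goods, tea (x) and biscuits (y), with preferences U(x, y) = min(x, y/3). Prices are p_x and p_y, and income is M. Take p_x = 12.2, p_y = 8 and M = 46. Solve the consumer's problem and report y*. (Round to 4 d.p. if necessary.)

y* = 3.8122

Demand: x*(p_x,p_y,M) = M/(p_x + 3·p_y), y* = 3·M/(p_x + 3·p_y).
Here 12.2 + 3·8 = 36.2, giving y* = 3.8122.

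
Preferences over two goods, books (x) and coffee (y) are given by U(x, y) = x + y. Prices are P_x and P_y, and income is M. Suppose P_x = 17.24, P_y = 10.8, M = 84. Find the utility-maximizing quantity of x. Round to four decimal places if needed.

x* = 0

Linear utility — the consumer picks whichever good has higher MU/price: 1/17.24 = 0.058 vs 1/10.8 = 0.0926.
y gives more utility per dollar, so spend all income on y: y* = M/P_y, x* = 0.
Numerically: x* = 0, y* = 7.7778.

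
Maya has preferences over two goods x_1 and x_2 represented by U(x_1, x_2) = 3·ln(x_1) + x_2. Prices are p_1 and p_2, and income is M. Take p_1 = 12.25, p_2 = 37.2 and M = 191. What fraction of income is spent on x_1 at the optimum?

share on x_1 = 0.5843

MU_x_1 = 3/x_1, MU_x_2 = 1. Tangency: 3/x_1 = p_1/p_2.
So x_1*(p_1,p_2) = 3·p_2/p_1, independent of income; and x_2* = (M − 3·p_2)/p_2.
At the given prices: x_1* = 3·37.2/12.25 = 9.1102, and x_2* = 2.1344.
Expenditure on x_1: 12.25·9.1102 = 111.6; share = 0.5843.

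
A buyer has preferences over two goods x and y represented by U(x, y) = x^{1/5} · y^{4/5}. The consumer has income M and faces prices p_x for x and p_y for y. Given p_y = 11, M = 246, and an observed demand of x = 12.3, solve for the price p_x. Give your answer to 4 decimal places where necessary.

p_x = 4

Tangency: MRS = (1/4)·y/x = p_x/p_y.
So 0.2·p_y·y = 0.8·p_x·x; combined with the budget, a share 0.2 of income goes to x.
Demand: x*(p_x,p_y,M) = 0.2·M/p_x and y* = 0.8·M/p_y.
Set x* = 12.3 in the demand function and solve for p_x: p_x = 4.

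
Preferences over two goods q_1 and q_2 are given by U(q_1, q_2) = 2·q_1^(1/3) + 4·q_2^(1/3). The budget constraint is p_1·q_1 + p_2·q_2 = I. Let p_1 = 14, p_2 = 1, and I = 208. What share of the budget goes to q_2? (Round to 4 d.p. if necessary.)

share on q_2 = 0.9137

MRS = MU_q_1/MU_q_2 = (1/2)·(q_2/q_1)^(2/3). Set equal to p_1/p_2.
Solve for the ratio: q_2/q_1 = [2·p_1/p_2]^(1.5).
Substitute q_2 = (q_2/q_1)·q_1 into the budget: q_1* = I/(p_1 + p_2·(q_2/q_1)).
Numerically q_2/q_1 = 148.162073, so q_1* = 208/(14 + 1·148.162073) = 1.2827 and q_2* = 148.162073·1.2827 = 190.0427.
Expenditure on q_2: 1·190.0427 = 190.0427; share = 0.9137.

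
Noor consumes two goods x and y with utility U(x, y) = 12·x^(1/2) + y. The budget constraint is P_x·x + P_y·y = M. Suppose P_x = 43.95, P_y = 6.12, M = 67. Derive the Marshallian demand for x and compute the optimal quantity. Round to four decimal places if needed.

Set MRS = P_x/P_y: 6·x^(−1/2) = P_x/P_y.
Thus x* = (6·P_y/P_x)² — independent of M — with the rest of income spent on y.
Plugging in: x* = (6·6.12/43.95)² = 0.6981.

x* = 0.6981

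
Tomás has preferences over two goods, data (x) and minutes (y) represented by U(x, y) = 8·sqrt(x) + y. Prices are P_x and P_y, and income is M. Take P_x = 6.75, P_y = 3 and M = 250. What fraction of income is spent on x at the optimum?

Set MRS = P_x/P_y: 4·x^(−1/2) = P_x/P_y.
Solve: √x = 4·P_y/P_x, so x*(P_x,P_y) = (4·P_y/P_x)², and y* = (M − P_x·x*)/P_y.
Plugging in: x* = (4·3/6.75)² = 3.1605, y* = 76.2222.
Expenditure on x: 6.75·3.1605 = 21.3333; share = 0.0853.

share on x = 0.0853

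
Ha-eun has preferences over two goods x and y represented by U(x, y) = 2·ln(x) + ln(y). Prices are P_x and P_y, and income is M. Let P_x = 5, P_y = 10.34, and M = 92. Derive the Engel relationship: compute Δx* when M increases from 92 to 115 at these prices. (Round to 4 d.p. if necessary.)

Tangency: MRS = 2·y/x = P_x/P_y.
Rearranging, P_y·y = (1/2)·P_x·x. Substituting into the budget gives P_x·x·(1 + (1/2)) = M.
Demand: x*(P_x,P_y,M) = 2/3·M/P_x and y* = 1/3·M/P_y.
At P_x=5, P_y=10.34, M=92: x* = 2/3·92/5 = 12.2667.
At M' = 115: x* = 15.3333. Change: 15.3333 − 12.2667 = 3.0667.

Δx* = 3.0667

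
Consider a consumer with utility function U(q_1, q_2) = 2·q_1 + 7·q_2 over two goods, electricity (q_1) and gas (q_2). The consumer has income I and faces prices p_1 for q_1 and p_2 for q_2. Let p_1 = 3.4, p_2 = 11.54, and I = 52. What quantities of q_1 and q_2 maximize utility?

q_1* = 0, q_2* = 4.5061

Perfect substitutes: compare marginal utility per dollar. 2/p_1 vs 7/p_2 → 0.5882 vs 0.6066.
q_2 gives more utility per dollar, so spend all income on q_2: q_2* = I/p_2, q_1* = 0.
Numerically: q_1* = 0, q_2* = 4.5061.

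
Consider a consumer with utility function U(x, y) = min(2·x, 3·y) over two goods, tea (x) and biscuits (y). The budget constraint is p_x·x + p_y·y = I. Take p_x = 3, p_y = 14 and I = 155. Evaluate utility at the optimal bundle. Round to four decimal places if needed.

With perfect complements, no substitution: consume in ratio x:y = 3:2.
Budget: p_x·x + p_y·(2/3)·x = I, so (3·p_x + 2·p_y)·x = 3·I.
Demand: x*(p_x,p_y,I) = 3·I/(3·p_x + 2·p_y), y* = 2·I/(3·p_x + 2·p_y).
Here 3·3 + 2·14 = 37, giving x* = 12.5676 and y* = 8.3784.
Utility at the optimum: U(12.5676, 8.3784) = 25.1351.

V = 25.1351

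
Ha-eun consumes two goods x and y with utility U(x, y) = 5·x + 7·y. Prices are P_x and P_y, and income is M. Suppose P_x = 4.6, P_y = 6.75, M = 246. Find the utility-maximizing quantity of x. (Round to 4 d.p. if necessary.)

Linear utility — the consumer picks whichever good has higher MU/price: 5/4.6 = 1.087 vs 7/6.75 = 1.037.
x gives more utility per dollar, so spend all income on x: x* = M/P_x, y* = 0.
Numerically: x* = 53.4783, y* = 0.

x* = 53.4783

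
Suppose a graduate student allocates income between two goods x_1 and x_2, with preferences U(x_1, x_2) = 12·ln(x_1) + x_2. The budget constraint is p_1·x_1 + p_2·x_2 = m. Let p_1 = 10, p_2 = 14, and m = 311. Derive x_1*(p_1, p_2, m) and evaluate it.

Set MRS = p_1/p_2: (12/x_1)/1 = p_1/p_2.
So x_1*(p_1,p_2) = 12·p_2/p_1, independent of income; and x_2* = (m − 12·p_2)/p_2.
At the given prices: x_1* = 12·14/10 = 16.8.

x_1* = 16.8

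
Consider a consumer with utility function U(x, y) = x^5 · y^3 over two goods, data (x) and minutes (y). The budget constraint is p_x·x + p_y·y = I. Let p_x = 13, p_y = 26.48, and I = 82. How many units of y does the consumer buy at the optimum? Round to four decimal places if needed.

MU_x/MU_y = (5·y)/(3·x); tangency sets this equal to p_x/p_y.
Rearranging, p_y·y = (3/5)·p_x·x. Substituting into the budget gives p_x·x·(1 + (3/5)) = I.
Demand: x*(p_x,p_y,I) = 0.625·I/p_x and y* = 0.375·I/p_y.
At p_x=13, p_y=26.48, I=82: y* = 0.375·82/26.48 = 1.1613.

y* = 1.1613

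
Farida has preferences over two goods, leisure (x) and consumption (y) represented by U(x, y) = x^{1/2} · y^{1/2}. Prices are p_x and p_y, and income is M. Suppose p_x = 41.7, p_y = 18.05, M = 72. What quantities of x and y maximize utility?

Demand: x*(p_x,p_y,M) = 0.5·M/p_x and y* = 0.5·M/p_y.
At p_x=41.7, p_y=18.05, M=72: x* = 0.5·72/41.7 = 0.8633, y* = 1.9945.

x* = 0.8633, y* = 1.9945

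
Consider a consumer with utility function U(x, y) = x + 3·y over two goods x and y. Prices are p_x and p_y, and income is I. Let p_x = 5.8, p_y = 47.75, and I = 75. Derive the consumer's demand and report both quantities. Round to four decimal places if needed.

x* = 12.931, y* = 0

x gives more utility per dollar, so spend all income on x: x* = I/p_x, y* = 0.
Numerically: x* = 12.931, y* = 0.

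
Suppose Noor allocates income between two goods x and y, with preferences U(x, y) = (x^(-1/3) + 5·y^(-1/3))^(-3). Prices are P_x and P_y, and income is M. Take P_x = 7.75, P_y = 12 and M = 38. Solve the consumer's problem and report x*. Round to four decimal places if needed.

MU_x ∝ x^(-4/3), MU_y ∝ 5·y^(-4/3), so MRS = (1/5)·(y/x)^(4/3) = P_x/P_y.
Hence y/x = (5·P_x/P_y)^(1/(4/3)), i.e. raised to the 0.75 power.
With the ratio pinned down, the budget gives x* = M/(P_x + P_y·(y/x)) and y* = (y/x)·x*.
Numerically y/x = 2.408895, so x* = 38/(7.75 + 12·2.408895) = 1.0366.

x* = 1.0366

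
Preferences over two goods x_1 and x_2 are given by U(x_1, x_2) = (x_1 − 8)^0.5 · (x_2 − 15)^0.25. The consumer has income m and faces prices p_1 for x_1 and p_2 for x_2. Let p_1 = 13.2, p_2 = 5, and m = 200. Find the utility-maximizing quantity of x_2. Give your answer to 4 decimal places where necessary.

x_2* = 16.2933

Let x_1' = x_1−8, x_2' = x_2−15. MRS = 2·x_2'/x_1' = p_1/p_2.
After buying the subsistence bundle (8, 15), a share 2/3 of the remaining income goes to x_1: x_1* = 8 + 2/3·(m − 8p_1 − 15p_2)/p_1.
Discretionary income = 200 − 8·13.2 − 15·5 = 19.4; x_2* = 15 + 1/3·19.4/5 = 16.2933.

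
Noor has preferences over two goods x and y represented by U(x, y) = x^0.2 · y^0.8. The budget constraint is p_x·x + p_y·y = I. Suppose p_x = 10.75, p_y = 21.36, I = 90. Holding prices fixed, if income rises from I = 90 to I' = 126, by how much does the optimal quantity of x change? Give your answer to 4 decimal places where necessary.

Tangency: MRS = (1/4)·y/x = p_x/p_y.
So 0.2·p_y·y = 0.8·p_x·x; combined with the budget, a share 0.2 of income goes to x.
Demand: x*(p_x,p_y,I) = 0.2·I/p_x and y* = 0.8·I/p_y.
At p_x=10.75, p_y=21.36, I=90: x* = 0.2·90/10.75 = 1.6744.
At I' = 126: x* = 2.3442. Change: 2.3442 − 1.6744 = 0.6698.

Δx* = 0.6698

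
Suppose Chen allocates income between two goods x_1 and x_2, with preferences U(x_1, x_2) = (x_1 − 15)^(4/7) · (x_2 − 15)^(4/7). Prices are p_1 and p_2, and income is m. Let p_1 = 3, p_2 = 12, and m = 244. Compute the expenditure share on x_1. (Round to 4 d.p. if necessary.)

share on x_1 = 0.2234

This is Cobb-Douglas in (x_1−15, x_2−15): tangency gives 4/7·p_2·(x_2−15) = 4/7·p_1·(x_1−15).
After buying the subsistence bundle (15, 15), a share 0.5 of the remaining income goes to x_1: x_1* = 15 + 0.5·(m − 15p_1 − 15p_2)/p_1.
Discretionary income = 244 − 15·3 − 15·12 = 19; x_1* = 15 + 0.5·19/3 = 18.1667; x_2* = 15 + 0.5·19/12 = 15.7917.
Expenditure on x_1: 3·18.1667 = 54.5; share = 0.2234.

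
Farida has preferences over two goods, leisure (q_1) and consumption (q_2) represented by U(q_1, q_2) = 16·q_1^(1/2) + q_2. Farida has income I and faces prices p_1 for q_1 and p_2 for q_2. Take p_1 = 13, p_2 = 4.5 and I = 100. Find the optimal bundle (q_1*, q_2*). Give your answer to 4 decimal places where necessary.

Utility is quasi-linear in q_2; the FOC for q_1 is 8/√q_1 = p_1/p_2.
Solve: √q_1 = 8·p_2/p_1, so q_1*(p_1,p_2) = (8·p_2/p_1)², and q_2* = (I − p_1·q_1*)/p_2.
Plugging in: q_1* = (8·4.5/13)² = 7.6686, q_2* = 0.0684.

q_1* = 7.6686, q_2* = 0.0684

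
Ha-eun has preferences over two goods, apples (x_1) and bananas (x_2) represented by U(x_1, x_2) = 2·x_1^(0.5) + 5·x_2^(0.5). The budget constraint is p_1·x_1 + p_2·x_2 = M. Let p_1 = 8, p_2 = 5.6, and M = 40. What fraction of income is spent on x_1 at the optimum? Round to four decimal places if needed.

MRS = MU_x_1/MU_x_2 = (2/5)·(x_2/x_1)^(0.5). Set equal to p_1/p_2.
Hence x_2/x_1 = ((5/2)·p_1/p_2)^(1/(0.5)), i.e. raised to the 2 power.
Substitute x_2 = (x_2/x_1)·x_1 into the budget: x_1* = M/(p_1 + p_2·(x_2/x_1)).
Numerically x_2/x_1 = 12.755102, so x_1* = 40/(8 + 5.6·12.755102) = 0.5036 and x_2* = 12.755102·0.5036 = 6.4234.
Expenditure on x_1: 8·0.5036 = 4.0288; share = 0.1007.

share on x_1 = 0.1007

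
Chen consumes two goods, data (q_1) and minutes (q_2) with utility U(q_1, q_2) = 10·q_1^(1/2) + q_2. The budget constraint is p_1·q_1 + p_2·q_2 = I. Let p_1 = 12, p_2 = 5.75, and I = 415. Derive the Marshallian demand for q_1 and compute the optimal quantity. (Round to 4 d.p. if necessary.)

q_1* = 5.74

MU_q_1 = 5/√q_1, MU_q_2 = 1. Tangency: 5/√q_1 = p_1/p_2.
Thus q_1* = (5·p_2/p_1)² — independent of I — with the rest of income spent on q_2.
Plugging in: q_1* = (5·5.75/12)² = 5.74.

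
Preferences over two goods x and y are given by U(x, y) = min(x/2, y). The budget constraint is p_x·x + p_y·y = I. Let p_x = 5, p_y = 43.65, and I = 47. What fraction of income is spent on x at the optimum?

share on x = 0.1864

Demand: x*(p_x,p_y,I) = 2·I/(2·p_x + p_y), y* = I/(2·p_x + p_y).
Here 2·5 + 43.65 = 53.65, giving x* = 1.7521 and y* = 0.876.
Expenditure on x: 5·1.7521 = 8.7605; share = 0.1864.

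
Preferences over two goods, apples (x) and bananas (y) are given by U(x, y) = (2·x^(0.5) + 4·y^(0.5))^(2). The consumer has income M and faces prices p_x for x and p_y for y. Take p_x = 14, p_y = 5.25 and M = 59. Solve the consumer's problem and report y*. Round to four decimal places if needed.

MU_x ∝ 2·x^(-0.5), MU_y ∝ 4·y^(-0.5), so MRS = (1/2)·(y/x)^(0.5) = p_x/p_y.
Hence y/x = (2·p_x/p_y)^(1/(0.5)), i.e. raised to the 2 power.
With the ratio pinned down, the budget gives x* = M/(p_x + p_y·(y/x)) and y* = (y/x)·x*.
Numerically y/x = 28.444444, so x* = 59/(14 + 5.25·28.444444) = 0.3612 and y* = 28.444444·0.3612 = 10.2748.

y* = 10.2748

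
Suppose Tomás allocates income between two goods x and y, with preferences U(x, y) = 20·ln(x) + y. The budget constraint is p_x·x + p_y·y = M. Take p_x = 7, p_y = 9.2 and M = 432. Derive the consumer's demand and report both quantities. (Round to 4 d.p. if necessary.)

x* = 26.2857, y* = 26.9565

MU_x = 20/x, MU_y = 1. Tangency: 20/x = p_x/p_y.
So x*(p_x,p_y) = 20·p_y/p_x, independent of income; and y* = (M − 20·p_y)/p_y.
At the given prices: x* = 20·9.2/7 = 26.2857, and y* = 26.9565.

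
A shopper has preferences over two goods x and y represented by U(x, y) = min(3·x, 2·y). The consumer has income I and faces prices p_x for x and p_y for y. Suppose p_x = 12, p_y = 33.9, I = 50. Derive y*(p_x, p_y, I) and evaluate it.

Leontief preferences: the optimum is at the kink where x/2 = y/3, i.e. y = (3/2)·x.
Budget: p_x·x + p_y·(3/2)·x = I, so (2·p_x + 3·p_y)·x = 2·I.
Demand: x*(p_x,p_y,I) = 2·I/(2·p_x + 3·p_y), y* = 3·I/(2·p_x + 3·p_y).
Here 2·12 + 3·33.9 = 125.7, giving y* = 1.1933.

y* = 1.1933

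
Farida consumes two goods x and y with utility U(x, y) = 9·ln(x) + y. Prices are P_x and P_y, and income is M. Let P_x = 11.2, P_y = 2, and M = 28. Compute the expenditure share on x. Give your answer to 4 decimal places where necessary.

share on x = 0.6429

MU_x = 9/x, MU_y = 1. Tangency: 9/x = P_x/P_y.
So x*(P_x,P_y) = 9·P_y/P_x, independent of income; and y* = (M − 9·P_y)/P_y.
At the given prices: x* = 9·2/11.2 = 1.6071, and y* = 5.
Expenditure on x: 11.2·1.6071 = 18; share = 0.6429.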